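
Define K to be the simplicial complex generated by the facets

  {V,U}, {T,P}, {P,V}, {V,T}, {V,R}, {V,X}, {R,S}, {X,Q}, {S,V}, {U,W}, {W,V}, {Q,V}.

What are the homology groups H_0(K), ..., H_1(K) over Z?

H_0 = Z,  H_1 = Z^4.

Order the vertices as P < Q < R < S < T < U < V < W < X. Listing each simplex with vertices in this order, K has dimension 1 with simplices:

  0-simplices (9): P, Q, R, S, T, U, V, W, X
  1-simplices (12): PT, PV, QV, QX, RS, RV, SV, TV, UV, UW, VW, VX

giving chain groups C_0 ≅ Z^9, C_1 ≅ Z^12.

∂_1: C_1 → C_0 maps an edge to its endpoints' difference, ∂[p,q] = q − p.
The resulting 9×12 matrix has rank 8, and its Smith normal form has invariant factors (1,1,1,1,1,1,1,1).

Now H_k = ker ∂_k / im ∂_{k+1}, so:

  H_0: rank C_0 − rank ∂_1 = 9 − 8 = 1, and the invariant factors of ∂_1 are all 1, so H_0 = Z.
  H_1: rank ker ∂_1 − rank ∂_2 = (12 − 8) − 0 = 4, and there is no ∂_2, so H_1 = Z^4.

As a check, the Euler characteristic is 9 − 12 = -3, which agrees with 1 − 4 = -3.
(K is a triangulation of a wedge of 4 circles.)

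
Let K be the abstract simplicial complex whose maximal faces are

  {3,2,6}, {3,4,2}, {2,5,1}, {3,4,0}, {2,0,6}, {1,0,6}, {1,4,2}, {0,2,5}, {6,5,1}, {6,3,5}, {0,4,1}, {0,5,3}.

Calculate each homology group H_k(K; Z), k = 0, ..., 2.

H_0 ≅ Z,  H_1 ≅ Z/2,  H_2 = 0.

Fix the vertex order 0 < 1 < 2 < 3 < 4 < 5 < 6 and write every simplex with vertices in increasing order. Then dim K = 2 and the simplices of K are:

  0-simplices (7): [0], [1], [2], [3], [4], [5], [6]
  1-simplices (18): [0,1], [0,2], [0,3], [0,4], [0,5], [0,6], [1,2], [1,4], [1,5], [1,6], [2,3], [2,4], [2,5], [2,6], [3,4], [3,5], [3,6], [5,6]
  2-simplices (12): [0,1,4], [0,1,6], [0,2,5], [0,2,6], [0,3,4], [0,3,5], [1,2,4], [1,2,5], [1,5,6], [2,3,4], [2,3,6], [3,5,6]

so the chain groups are C_0 ≅ Z^7, C_1 ≅ Z^18, C_2 ≅ Z^12.

The boundary map ∂_1: C_1 → C_0 maps an edge to its endpoints' difference, ∂[p,q] = q − p.
The resulting 7×18 matrix has rank 6, and its Smith normal form has invariant factors (1,1,1,1,1,1).

The boundary map ∂_2: C_2 → C_1 sends each 2-simplex [p,q,r] to [q,r] − [p,r] + [p,q]. For instance
  ∂[0,3,4] = [3,4] − [0,4] + [0,3],
  ∂[2,3,4] = [3,4] − [2,4] + [2,3].
This gives a 18×12 integer matrix of rank 12; reducing to Smith normal form yields diagonal entries (1,1,1,1,1,1,1,1,1,1,1,2).

Computing H_k = (kernel of ∂_k) / (image of ∂_{k+1}):

  H_0: rank C_0 − rank ∂_1 = 7 − 6 = 1, and the invariant factors of ∂_1 are all 1, so H_0 ≅ Z.
  H_1: rank ker ∂_1 − rank ∂_2 = (18 − 6) − 12 = 0, and ∂_2 has invariant factor 2 > 1, so H_1 ≅ Z/2.
  H_2: rank ker ∂_2 − rank ∂_3 = (12 − 12) − 0 = 0, and there is no ∂_3, so H_2 ≅ 0.

(K is a triangulation of the real projective plane RP^2.)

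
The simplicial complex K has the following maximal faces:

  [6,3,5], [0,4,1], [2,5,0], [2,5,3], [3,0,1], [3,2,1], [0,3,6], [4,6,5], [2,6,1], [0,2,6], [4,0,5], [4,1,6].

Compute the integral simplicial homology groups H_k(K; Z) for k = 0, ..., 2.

Fix the vertex order 0 < 1 < 2 < 3 < 4 < 5 < 6 and write every simplex with vertices in increasing order. Then dim K = 2 and the simplices of K are:

  0-simplices (7): [0], [1], [2], [3], [4], [5], [6]
  1-simplices (18): [0,1], [0,2], [0,3], [0,4], [0,5], [0,6], [1,2], [1,3], [1,4], [1,6], [2,3], [2,5], [2,6], [3,5], [3,6], [4,5], [4,6], [5,6]
  2-simplices (12): [0,1,3], [0,1,4], [0,2,5], [0,2,6], [0,3,6], [0,4,5], [1,2,3], [1,2,6], [1,4,6], [2,3,5], [3,5,6], [4,5,6]

so the chain groups are C_0 ≅ Z^7, C_1 ≅ Z^18, C_2 ≅ Z^12.

∂_1: C_1 → C_0 sends each edge [p,q] (with p < q) to q − p. For instance
  ∂[4,5] = [5] − [4].
This gives a 7×18 integer matrix of rank 6; reducing to Smith normal form yields diagonal entries (1,1,1,1,1,1).

The boundary map ∂_2: C_2 → C_1 sends each 2-simplex [p,q,r] to [q,r] − [p,r] + [p,q]. For instance
  ∂[0,2,6] = [2,6] − [0,6] + [0,2],
  ∂[1,4,6] = [4,6] − [1,6] + [1,4].
The resulting 18×12 matrix has rank 12, and its Smith normal form has invariant factors (1,1,1,1,1,1,1,1,1,1,1,2).

Now H_k = ker ∂_k / im ∂_{k+1}, so:

  H_0: rank C_0 − rank ∂_1 = 7 − 6 = 1, and the invariant factors of ∂_1 are all 1, so H_0 ≅ Z.
  H_1: rank ker ∂_1 − rank ∂_2 = (18 − 6) − 12 = 0, and ∂_2 has invariant factor 2 > 1, so H_1 ≅ Z_2.
  H_2: rank ker ∂_2 − rank ∂_3 = (12 − 12) − 0 = 0, and there is no ∂_3, so H_2 ≅ 0.

As a check, the Euler characteristic is 7 − 18 + 12 = 1, which agrees with 1 − 0 + 0 = 1.

H_0 ≅ Z,  H_1 ≅ Z_2,  H_2 = 0.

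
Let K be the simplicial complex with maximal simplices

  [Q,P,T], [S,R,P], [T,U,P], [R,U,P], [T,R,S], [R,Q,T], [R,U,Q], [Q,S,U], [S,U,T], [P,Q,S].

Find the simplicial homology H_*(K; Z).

Take the total order P < Q < R < S < T < U on the vertex set. Then K (dimension 2) consists of the simplices:

  0-simplices (6): P, Q, R, S, T, U
  1-simplices (15): PQ, PR, PS, PT, PU, QR, QS, QT, QU, RS, RT, RU, ST, SU, TU
  2-simplices (10): PQS, PQT, PRS, PRU, PTU, QRT, QRU, QSU, RST, STU

Hence C_0 ≅ Z^6, C_1 ≅ Z^15, C_2 ≅ Z^10.

∂_1: C_1 → C_0 sends each edge [p,q] (with p < q) to q − p. For instance
  ∂QT = T − Q.
The 6×15 boundary matrix has rank 5 and Smith normal form diag(1,1,1,1,1).

∂_2: C_2 → C_1 sends each 2-simplex [p,q,r] to [q,r] − [p,r] + [p,q]. For instance
  ∂STU = TU − SU + ST,
  ∂PQS = QS − PS + PQ.
This gives a 15×10 integer matrix of rank 10; reducing to Smith normal form yields diagonal entries (1,1,1,1,1,1,1,1,1,2).

Computing H_k = (kernel of ∂_k) / (image of ∂_{k+1}):

  H_0: rank C_0 − rank ∂_1 = 6 − 5 = 1, and the invariant factors of ∂_1 are all 1, so H_0 ≅ Z.
  H_1: rank ker ∂_1 − rank ∂_2 = (15 − 5) − 10 = 0, and ∂_2 has invariant factor 2 > 1, so H_1 ≅ Z_2.
  H_2: rank ker ∂_2 − rank ∂_3 = (10 − 10) − 0 = 0, and there is no ∂_3, so H_2 ≅ 0.

As a check, the Euler characteristic is 6 − 15 + 10 = 1, which agrees with 1 − 0 + 0 = 1.

H_0 ≅ Z,  H_1 ≅ Z_2,  H_2 = 0.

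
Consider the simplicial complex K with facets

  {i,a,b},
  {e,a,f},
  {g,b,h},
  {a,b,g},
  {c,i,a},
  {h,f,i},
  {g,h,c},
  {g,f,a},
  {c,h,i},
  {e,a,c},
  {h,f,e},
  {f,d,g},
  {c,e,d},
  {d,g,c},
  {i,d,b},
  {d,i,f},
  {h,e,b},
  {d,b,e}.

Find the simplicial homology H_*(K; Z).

H_0 = Z,  H_1 = Z^2,  H_2 = Z.

K has 9 vertices, 27 edges, 18 triangles.
rank ∂_0 = 0, rank ∂_1 = 8 ⇒ b_0 = 9 − 0 − 8 = 1; all invariant factors of ∂_1 are 1 so no torsion. So H_0 ≅ Z.
rank ∂_1 = 8, rank ∂_2 = 17 ⇒ b_1 = 27 − 8 − 17 = 2; all invariant factors of ∂_2 are 1 so no torsion. So H_1 ≅ Z^2.
rank ∂_2 = 17, rank ∂_3 = 0 ⇒ b_2 = 18 − 17 − 0 = 1. So H_2 ≅ Z.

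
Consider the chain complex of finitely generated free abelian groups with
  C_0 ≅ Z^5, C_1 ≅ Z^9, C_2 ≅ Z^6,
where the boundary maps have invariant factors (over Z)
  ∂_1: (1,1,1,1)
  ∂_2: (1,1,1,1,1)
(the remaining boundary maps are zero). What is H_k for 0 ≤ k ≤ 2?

H_0 ≅ Z,  H_1 = 0,  H_2 ≅ Z.

H_0: b_0 = 5 − 0 − 4 = 1; torsion from ∂_1 factors > 1: none. So H_0 ≅ Z.
H_1: b_1 = 9 − 4 − 5 = 0; torsion from ∂_2 factors > 1: none. So H_1 ≅ 0.
H_2: b_2 = 6 − 5 − 0 = 1; torsion from ∂_3 factors > 1: none. So H_2 ≅ Z.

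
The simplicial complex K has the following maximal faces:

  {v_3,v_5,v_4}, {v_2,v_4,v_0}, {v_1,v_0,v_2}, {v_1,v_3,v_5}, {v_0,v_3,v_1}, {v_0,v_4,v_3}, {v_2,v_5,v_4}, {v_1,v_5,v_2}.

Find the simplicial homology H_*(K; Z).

H_0 ≅ Z,  H_1 = 0,  H_2 ≅ Z.

Order the vertices as v_0 < v_1 < v_2 < v_3 < v_4 < v_5. Listing each simplex with vertices in this order, K has dimension 2 with simplices:

  0-simplices (6): [v_0], [v_1], [v_2], [v_3], [v_4], [v_5]
  1-simplices (12): [v_0,v_1], [v_0,v_2], [v_0,v_3], [v_0,v_4], [v_1,v_2], [v_1,v_3], [v_1,v_5], [v_2,v_4], [v_2,v_5], [v_3,v_4], [v_3,v_5], [v_4,v_5]
  2-simplices (8): [v_0,v_1,v_2], [v_0,v_1,v_3], [v_0,v_2,v_4], [v_0,v_3,v_4], [v_1,v_2,v_5], [v_1,v_3,v_5], [v_2,v_4,v_5], [v_3,v_4,v_5]

so the chain groups are C_0 ≅ Z^6, C_1 ≅ Z^12, C_2 ≅ Z^8.

The boundary map ∂_1: C_1 → C_0 is given by ∂[p,q] = [q] − [p].
This gives a 6×12 integer matrix of rank 5; reducing to Smith normal form yields diagonal entries (1,1,1,1,1).

∂_2: C_2 → C_1 sends each 2-simplex [p,q,r] to [q,r] − [p,r] + [p,q]. For instance
  ∂[v_0,v_3,v_4] = [v_3,v_4] − [v_0,v_4] + [v_0,v_3],
  ∂[v_0,v_1,v_3] = [v_1,v_3] − [v_0,v_3] + [v_0,v_1].
This gives a 12×8 integer matrix of rank 7; reducing to Smith normal form yields diagonal entries (1,1,1,1,1,1,1).

Computing H_k = (kernel of ∂_k) / (image of ∂_{k+1}):

  H_0: rank C_0 − rank ∂_1 = 6 − 5 = 1, and the invariant factors of ∂_1 are all 1, so H_0 = Z.
  H_1: rank ker ∂_1 − rank ∂_2 = (12 − 5) − 7 = 0, and the invariant factors of ∂_2 are all 1, so H_1 = 0.
  H_2: rank ker ∂_2 − rank ∂_3 = (8 − 7) − 0 = 1, and there is no ∂_3, so H_2 = Z.

(K is a triangulation of the 2-sphere S^2.)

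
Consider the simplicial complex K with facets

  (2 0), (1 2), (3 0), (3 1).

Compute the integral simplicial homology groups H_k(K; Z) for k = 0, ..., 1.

H_0 = Z,  H_1 = Z.

We work with the vertex ordering 0 < 1 < 2 < 3. The simplices of K, each written with vertices in increasing order, are:

  0-simplices (4): [0], [1], [2], [3]
  1-simplices (4): [0,2], [0,3], [1,2], [1,3]

giving chain groups C_0 ≅ Z^4, C_1 ≅ Z^4.

∂_1: C_1 → C_0 maps an edge to its endpoints' difference, ∂[p,q] = q − p.
The resulting 4×4 matrix has rank 3, and its Smith normal form has invariant factors (1,1,1).

From H_k ≅ ker(∂_k) / im(∂_{k+1}) we obtain:

  H_0: rank C_0 − rank ∂_1 = 4 − 3 = 1, and the invariant factors of ∂_1 are all 1, so H_0 = Z.
  H_1: rank ker ∂_1 − rank ∂_2 = (4 − 3) − 0 = 1, and there is no ∂_2, so H_1 = Z.

(K is a triangulation of the circle S^1.)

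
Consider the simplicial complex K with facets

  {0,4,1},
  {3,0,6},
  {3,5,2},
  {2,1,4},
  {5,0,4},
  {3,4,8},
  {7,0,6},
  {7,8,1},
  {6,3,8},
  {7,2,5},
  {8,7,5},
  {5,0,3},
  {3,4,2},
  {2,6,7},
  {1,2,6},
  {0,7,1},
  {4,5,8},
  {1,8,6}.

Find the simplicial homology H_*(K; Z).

H_0 ≅ Z,  H_1 ≅ Z ⊕ Z/2,  H_2 = 0.

Fix the vertex order 0 < 1 < 2 < 3 < 4 < 5 < 6 < 7 < 8 and write every simplex with vertices in increasing order. Then dim K = 2 and the simplices of K are:

  0-simplices (9): [0], [1], [2], [3], [4], [5], [6], [7], [8]
  1-simplices (27): (27 of them)
  2-simplices (18): [0,1,4], [0,1,7], [0,3,5], [0,3,6], [0,4,5], [0,6,7], [1,2,4], [1,2,6], [1,6,8], [1,7,8], [2,3,4], [2,3,5], [2,5,7], [2,6,7], [3,4,8], [3,6,8], [4,5,8], [5,7,8]

giving chain groups C_0 ≅ Z^9, C_1 ≅ Z^27, C_2 ≅ Z^18.

Boundary ∂_1: C_1 → C_0 is given by ∂[p,q] = [q] − [p]. For instance
  ∂[0,3] = [3] − [0].
As a 9×27 matrix over Z this has rank 8, with invariant factors (1,1,1,1,1,1,1,1).

The boundary map ∂_2: C_2 → C_1 maps a triangle to the signed sum of its edges. For instance
  ∂[1,7,8] = [7,8] − [1,8] + [1,7],
  ∂[2,6,7] = [6,7] − [2,7] + [2,6].
The 27×18 boundary matrix has rank 18 and Smith normal form diag(1,1,1,1,1,1,1,1,1,1,1,1,1,1,1,1,1,2).

Now H_k = ker ∂_k / im ∂_{k+1}, so:

  H_0: rank C_0 − rank ∂_1 = 9 − 8 = 1, and the invariant factors of ∂_1 are all 1, so H_0 ≅ Z.
  H_1: rank ker ∂_1 − rank ∂_2 = (27 − 8) − 18 = 1, and ∂_2 has invariant factor 2 > 1, so H_1 ≅ Z ⊕ Z/2.
  H_2: rank ker ∂_2 − rank ∂_3 = (18 − 18) − 0 = 0, and there is no ∂_3, so H_2 ≅ 0.

(K is a triangulation of the Klein bottle.)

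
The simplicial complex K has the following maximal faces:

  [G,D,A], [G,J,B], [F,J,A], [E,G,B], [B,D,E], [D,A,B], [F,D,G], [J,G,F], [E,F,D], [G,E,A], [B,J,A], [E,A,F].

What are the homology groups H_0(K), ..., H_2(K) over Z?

H_0 = Z,  H_1 = Z/2,  H_2 = 0.

Take the total order A < B < D < E < F < G < J on the vertex set. Then K (dimension 2) consists of the simplices:

  0-simplices (7): A, B, D, E, F, G, J
  1-simplices (18): AB, AD, AE, AF, AG, AJ, BD, BE, BG, BJ, DE, DF, DG, EF, EG, FG, FJ, GJ
  2-simplices (12): ABD, ABJ, ADG, AEF, AEG, AFJ, BDE, BEG, BGJ, DEF, DFG, FGJ

so the chain groups are C_0 ≅ Z^7, C_1 ≅ Z^18, C_2 ≅ Z^12.

∂_1: C_1 → C_0 sends each edge [p,q] (with p < q) to q − p. For instance
  ∂DF = F − D.
As a 7×18 matrix over Z this has rank 6, with invariant factors (1,1,1,1,1,1).

Boundary ∂_2: C_2 → C_1 sends each 2-simplex [p,q,r] to [q,r] − [p,r] + [p,q]. For instance
  ∂AEG = EG − AG + AE,
  ∂BEG = EG − BG + BE.
As a 18×12 matrix over Z this has rank 12, with invariant factors (1,1,1,1,1,1,1,1,1,1,1,2).

Reading off H_k = ker ∂_k / im ∂_{k+1}:

  H_0: rank C_0 − rank ∂_1 = 7 − 6 = 1, and the invariant factors of ∂_1 are all 1, so H_0 = Z.
  H_1: rank ker ∂_1 − rank ∂_2 = (18 − 6) − 12 = 0, and ∂_2 has invariant factor 2 > 1, so H_1 = Z/2.
  H_2: rank ker ∂_2 − rank ∂_3 = (12 − 12) − 0 = 0, and there is no ∂_3, so H_2 = 0.

As a check, the Euler characteristic is 7 − 18 + 12 = 1, which agrees with 1 − 0 + 0 = 1.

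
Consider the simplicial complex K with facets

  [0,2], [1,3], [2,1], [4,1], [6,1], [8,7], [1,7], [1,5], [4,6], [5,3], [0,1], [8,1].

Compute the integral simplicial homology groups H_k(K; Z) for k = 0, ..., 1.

We work with the vertex ordering 0 < 1 < 2 < 3 < 4 < 5 < 6 < 7 < 8. The simplices of K, each written with vertices in increasing order, are:

  0-simplices (9): [0], [1], [2], [3], [4], [5], [6], [7], [8]
  1-simplices (12): [0,1], [0,2], [1,2], [1,3], [1,4], [1,5], [1,6], [1,7], [1,8], [3,5], [4,6], [7,8]

giving chain groups C_0 ≅ Z^9, C_1 ≅ Z^12.

Boundary ∂_1: C_1 → C_0 is given by ∂[p,q] = [q] − [p]. For instance
  ∂[1,5] = [5] − [1].
The 9×12 boundary matrix has rank 8 and Smith normal form diag(1,1,1,1,1,1,1,1).

Reading off H_k = ker ∂_k / im ∂_{k+1}:

  H_0: rank C_0 − rank ∂_1 = 9 − 8 = 1, and the invariant factors of ∂_1 are all 1, so H_0 ≅ Z.
  H_1: rank ker ∂_1 − rank ∂_2 = (12 − 8) − 0 = 4, and there is no ∂_2, so H_1 ≅ Z^4.

H_0 = Z,  H_1 = Z^4.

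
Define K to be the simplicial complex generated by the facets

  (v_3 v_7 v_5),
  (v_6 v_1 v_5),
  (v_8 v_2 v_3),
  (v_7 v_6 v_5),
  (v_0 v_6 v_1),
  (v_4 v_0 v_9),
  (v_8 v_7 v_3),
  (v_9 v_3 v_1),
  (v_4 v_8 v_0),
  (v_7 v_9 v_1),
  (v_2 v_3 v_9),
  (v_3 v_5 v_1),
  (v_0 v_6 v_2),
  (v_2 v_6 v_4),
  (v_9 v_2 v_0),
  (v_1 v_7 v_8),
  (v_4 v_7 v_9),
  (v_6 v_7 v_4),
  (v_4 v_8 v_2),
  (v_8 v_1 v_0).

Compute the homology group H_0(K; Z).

Fix the vertex order v_0 < v_1 < v_2 < v_3 < v_4 < v_5 < v_6 < v_7 < v_8 < v_9 and write every simplex with vertices in increasing order. Then dim K = 2 and the simplices of K are:

  0-simplices (10): [v_0], [v_1], [v_2], [v_3], [v_4], [v_5], [v_6], [v_7], [v_8], [v_9]
  1-simplices (30): (30 of them)
  2-simplices (20): (20 of them)

Hence C_0 ≅ Z^10, C_1 ≅ Z^30, C_2 ≅ Z^20.

The boundary map ∂_1: C_1 → C_0 sends each edge [p,q] (with p < q) to q − p. For instance
  ∂[v_4,v_8] = [v_8] − [v_4].
The 10×30 boundary matrix has rank 9 and Smith normal form diag(1,1,1,1,1,1,1,1,1).

∂_2: C_2 → C_1 maps a triangle to the signed sum of its edges. For instance
  ∂[v_2,v_4,v_6] = [v_4,v_6] − [v_2,v_6] + [v_2,v_4],
  ∂[v_3,v_5,v_7] = [v_5,v_7] − [v_3,v_7] + [v_3,v_5].
The 30×20 boundary matrix has rank 20 and Smith normal form diag(1,1,1,1,1,1,1,1,1,1,1,1,1,1,1,1,1,1,1,2).

Now H_k = ker ∂_k / im ∂_{k+1}, so:

  H_0: rank C_0 − rank ∂_1 = 10 − 9 = 1, and the invariant factors of ∂_1 are all 1, so H_0 = Z.

(K is a triangulation of the Klein bottle.)

H_0 = Z.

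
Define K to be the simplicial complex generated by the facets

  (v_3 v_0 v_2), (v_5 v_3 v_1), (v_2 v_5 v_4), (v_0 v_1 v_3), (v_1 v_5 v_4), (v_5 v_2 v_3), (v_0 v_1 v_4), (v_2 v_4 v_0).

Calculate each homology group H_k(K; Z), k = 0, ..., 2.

H_0 ≅ Z,  H_1 = 0,  H_2 ≅ Z.

Fix the vertex order v_0 < v_1 < v_2 < v_3 < v_4 < v_5 and write every simplex with vertices in increasing order. Then dim K = 2 and the simplices of K are:

  0-simplices (6): [v_0], [v_1], [v_2], [v_3], [v_4], [v_5]
  1-simplices (12): [v_0,v_1], [v_0,v_2], [v_0,v_3], [v_0,v_4], [v_1,v_3], [v_1,v_4], [v_1,v_5], [v_2,v_3], [v_2,v_4], [v_2,v_5], [v_3,v_5], [v_4,v_5]
  2-simplices (8): [v_0,v_1,v_3], [v_0,v_1,v_4], [v_0,v_2,v_3], [v_0,v_2,v_4], [v_1,v_3,v_5], [v_1,v_4,v_5], [v_2,v_3,v_5], [v_2,v_4,v_5]

so the chain groups are C_0 ≅ Z^6, C_1 ≅ Z^12, C_2 ≅ Z^8.

The boundary map ∂_1: C_1 → C_0 sends each edge [p,q] (with p < q) to q − p.
This gives a 6×12 integer matrix of rank 5; reducing to Smith normal form yields diagonal entries (1,1,1,1,1).

The boundary map ∂_2: C_2 → C_1 sends each 2-simplex [p,q,r] to [q,r] − [p,r] + [p,q]. For instance
  ∂[v_1,v_3,v_5] = [v_3,v_5] − [v_1,v_5] + [v_1,v_3],
  ∂[v_0,v_1,v_3] = [v_1,v_3] − [v_0,v_3] + [v_0,v_1].
The 12×8 boundary matrix has rank 7 and Smith normal form diag(1,1,1,1,1,1,1).

Computing H_k = (kernel of ∂_k) / (image of ∂_{k+1}):

  H_0: rank C_0 − rank ∂_1 = 6 − 5 = 1, and the invariant factors of ∂_1 are all 1, so H_0 = Z.
  H_1: rank ker ∂_1 − rank ∂_2 = (12 − 5) − 7 = 0, and the invariant factors of ∂_2 are all 1, so H_1 = 0.
  H_2: rank ker ∂_2 − rank ∂_3 = (8 − 7) − 0 = 1, and there is no ∂_3, so H_2 = Z.

(K is a triangulation of the 2-sphere S^2.)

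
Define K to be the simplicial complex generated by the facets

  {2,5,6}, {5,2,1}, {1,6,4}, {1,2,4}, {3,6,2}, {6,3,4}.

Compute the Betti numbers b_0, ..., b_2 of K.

Fix the vertex order 1 < 2 < 3 < 4 < 5 < 6 and write every simplex with vertices in increasing order. Then dim K = 2 and the simplices of K are:

  0-simplices (6): [1], [2], [3], [4], [5], [6]
  1-simplices (12): [1,2], [1,4], [1,5], [1,6], [2,3], [2,4], [2,5], [2,6], [3,4], [3,6], [4,6], [5,6]
  2-simplices (6): [1,2,4], [1,2,5], [1,4,6], [2,3,6], [2,5,6], [3,4,6]

giving chain groups C_0 ≅ Z^6, C_1 ≅ Z^12, C_2 ≅ Z^6.

∂_1: C_1 → C_0 is given by ∂[p,q] = [q] − [p]. For instance
  ∂[3,4] = [4] − [3].
The 6×12 boundary matrix has rank 5 and Smith normal form diag(1,1,1,1,1).

∂_2: C_2 → C_1 sends each 2-simplex [p,q,r] to [q,r] − [p,r] + [p,q]. For instance
  ∂[1,2,4] = [2,4] − [1,4] + [1,2],
  ∂[1,2,5] = [2,5] − [1,5] + [1,2].
The 12×6 boundary matrix has rank 6 and Smith normal form diag(1,1,1,1,1,1).

From H_k ≅ ker(∂_k) / im(∂_{k+1}) we obtain:

  H_0: rank C_0 − rank ∂_1 = 6 − 5 = 1, and the invariant factors of ∂_1 are all 1, so H_0 ≅ Z.
  H_1: rank ker ∂_1 − rank ∂_2 = (12 − 5) − 6 = 1, and the invariant factors of ∂_2 are all 1, so H_1 ≅ Z.
  H_2: rank ker ∂_2 − rank ∂_3 = (6 − 6) − 0 = 0, and there is no ∂_3, so H_2 ≅ 0.

Hence the Betti numbers are b_0 = 1, b_1 = 1, b_2 = 0.

b_0 = 1, b_1 = 1, b_2 = 0.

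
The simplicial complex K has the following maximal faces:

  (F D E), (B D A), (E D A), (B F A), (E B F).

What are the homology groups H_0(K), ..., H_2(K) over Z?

Take the total order A < B < D < E < F on the vertex set. Then K (dimension 2) consists of the simplices:

  0-simplices (5): A, B, D, E, F
  1-simplices (10): AB, AD, AE, AF, BD, BE, BF, DE, DF, EF
  2-simplices (5): ABD, ABF, ADE, BEF, DEF

giving chain groups C_0 ≅ Z^5, C_1 ≅ Z^10, C_2 ≅ Z^5.

The boundary map ∂_1: C_1 → C_0 sends each edge [p,q] (with p < q) to q − p. For instance
  ∂AD = D − A.
The resulting 5×10 matrix has rank 4, and its Smith normal form has invariant factors (1,1,1,1).

Boundary ∂_2: C_2 → C_1 maps a triangle to the signed sum of its edges. For instance
  ∂BEF = EF − BF + BE,
  ∂ABF = BF − AF + AB.
The 10×5 boundary matrix has rank 5 and Smith normal form diag(1,1,1,1,1).

Reading off H_k = ker ∂_k / im ∂_{k+1}:

  H_0: rank C_0 − rank ∂_1 = 5 − 4 = 1, and the invariant factors of ∂_1 are all 1, so H_0 = Z.
  H_1: rank ker ∂_1 − rank ∂_2 = (10 − 4) − 5 = 1, and the invariant factors of ∂_2 are all 1, so H_1 = Z.
  H_2: rank ker ∂_2 − rank ∂_3 = (5 − 5) − 0 = 0, and there is no ∂_3, so H_2 = 0.

(K is a triangulation of the Möbius band.)

H_0 = Z,  H_1 = Z,  H_2 = 0.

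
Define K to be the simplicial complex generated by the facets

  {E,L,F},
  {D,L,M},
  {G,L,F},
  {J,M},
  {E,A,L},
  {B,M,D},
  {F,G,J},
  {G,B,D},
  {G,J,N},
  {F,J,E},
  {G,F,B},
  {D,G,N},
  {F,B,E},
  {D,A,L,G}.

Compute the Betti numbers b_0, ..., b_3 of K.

Fix the vertex order A < B < D < E < F < G < J < L < M < N and write every simplex with vertices in increasing order. Then dim K = 3 and the simplices of K are:

  0-simplices (10): A, B, D, E, F, G, J, L, M, N
  1-simplices (25): AD, AE, AG, AL, BD, BE, BF, BG, BM, DG, DL, DM, DN, EF, EJ, EL, FG, FJ, FL, GJ, GL, GN, JM, JN, LM
  2-simplices (16): ADG, ADL, AEL, AGL, BDG, BDM, BEF, BFG, DGL, DGN, DLM, EFJ, EFL, FGJ, FGL, GJN
  3-simplices (1): ADGL

Hence C_0 ≅ Z^10, C_1 ≅ Z^25, C_2 ≅ Z^16, C_3 ≅ Z^1.

Boundary ∂_1: C_1 → C_0 sends each edge [p,q] (with p < q) to q − p. For instance
  ∂GN = N − G.
The resulting 10×25 matrix has rank 9, and its Smith normal form has invariant factors (1,1,1,1,1,1,1,1,1).

Boundary ∂_2: C_2 → C_1 maps a triangle to the signed sum of its edges. For instance
  ∂ADG = DG − AG + AD,
  ∂ADL = DL − AL + AD.
The 25×16 boundary matrix has rank 15 and Smith normal form diag(1,1,1,1,1,1,1,1,1,1,1,1,1,1,1).

Boundary ∂_3: C_3 → C_2 sends each 3-simplex σ to the alternating sum Σ_i (−1)^i (σ with its i-th vertex removed). For instance
  ∂ADGL = DGL − AGL + ADL − ADG.
This gives a 16×1 integer matrix of rank 1; reducing to Smith normal form yields diagonal entries (1).

Computing H_k = (kernel of ∂_k) / (image of ∂_{k+1}):

  H_0: rank C_0 − rank ∂_1 = 10 − 9 = 1, and the invariant factors of ∂_1 are all 1, so H_0 = Z.
  H_1: rank ker ∂_1 − rank ∂_2 = (25 − 9) − 15 = 1, and the invariant factors of ∂_2 are all 1, so H_1 = Z.
  H_2: rank ker ∂_2 − rank ∂_3 = (16 − 15) − 1 = 0, and the invariant factors of ∂_3 are all 1, so H_2 = 0.
  H_3: rank ker ∂_3 − rank ∂_4 = (1 − 1) − 0 = 0, and there is no ∂_4, so H_3 = 0.

As a check, the Euler characteristic is 10 − 25 + 16 − 1 = 0, which agrees with 1 − 1 + 0 − 0 = 0.

Hence the Betti numbers are b_0 = 1, b_1 = 1, b_2 = 0, b_3 = 0.

b_0 = 1, b_1 = 1, b_2 = 0, b_3 = 0.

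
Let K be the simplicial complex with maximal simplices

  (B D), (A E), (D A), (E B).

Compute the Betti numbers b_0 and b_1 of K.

We work with the vertex ordering A < B < D < E. The simplices of K, each written with vertices in increasing order, are:

  0-simplices (4): A, B, D, E
  1-simplices (4): AD, AE, BD, BE

Hence C_0 ≅ Z^4, C_1 ≅ Z^4.

The boundary map ∂_1: C_1 → C_0 sends each edge [p,q] (with p < q) to q − p. For instance
  ∂AE = E − A.
The resulting 4×4 matrix has rank 3, and its Smith normal form has invariant factors (1,1,1).

Reading off H_k = ker ∂_k / im ∂_{k+1}:

  H_0: rank C_0 − rank ∂_1 = 4 − 3 = 1, and the invariant factors of ∂_1 are all 1, so H_0 ≅ Z.
  H_1: rank ker ∂_1 − rank ∂_2 = (4 − 3) − 0 = 1, and there is no ∂_2, so H_1 ≅ Z.

As a check, the Euler characteristic is 4 − 4 = 0, which agrees with 1 − 1 = 0.

Hence the Betti numbers are b_0 = 1, b_1 = 1.

b_0 = 1, b_1 = 1.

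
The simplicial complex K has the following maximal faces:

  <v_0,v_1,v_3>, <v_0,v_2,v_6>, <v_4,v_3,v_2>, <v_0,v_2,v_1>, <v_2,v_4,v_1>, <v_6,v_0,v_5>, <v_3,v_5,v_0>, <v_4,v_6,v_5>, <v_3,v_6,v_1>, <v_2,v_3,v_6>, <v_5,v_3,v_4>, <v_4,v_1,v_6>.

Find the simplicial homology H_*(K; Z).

K has 7 vertices, 18 edges, 12 triangles.
rank ∂_0 = 0, rank ∂_1 = 6 ⇒ b_0 = 7 − 0 − 6 = 1; all invariant factors of ∂_1 are 1 so no torsion. So H_0 = Z.
rank ∂_1 = 6, rank ∂_2 = 12 ⇒ b_1 = 18 − 6 − 12 = 0; ∂_2 has invariant factor(s) [2] giving torsion. So H_1 = Z_2.
rank ∂_2 = 12, rank ∂_3 = 0 ⇒ b_2 = 12 − 12 − 0 = 0. So H_2 = 0.

H_0 = Z,  H_1 = Z_2,  H_2 = 0.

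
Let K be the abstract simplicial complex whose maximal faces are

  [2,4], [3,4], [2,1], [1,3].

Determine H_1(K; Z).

Fix the vertex order 1 < 2 < 3 < 4 and write every simplex with vertices in increasing order. Then dim K = 1 and the simplices of K are:

  0-simplices (4): [1], [2], [3], [4]
  1-simplices (4): [1,2], [1,3], [2,4], [3,4]

so the chain groups are C_0 ≅ Z^4, C_1 ≅ Z^4.

∂_1: C_1 → C_0 maps an edge to its endpoints' difference, ∂[p,q] = q − p. For instance
  ∂[1,2] = [2] − [1].
The resulting 4×4 matrix has rank 3, and its Smith normal form has invariant factors (1,1,1).

Computing H_k = (kernel of ∂_k) / (image of ∂_{k+1}):

  H_1: rank ker ∂_1 − rank ∂_2 = (4 − 3) − 0 = 1, and there is no ∂_2, so H_1 = Z.

H_1 ≅ Z.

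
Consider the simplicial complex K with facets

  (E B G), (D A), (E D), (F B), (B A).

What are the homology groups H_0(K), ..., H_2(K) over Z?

H_0 = Z,  H_1 = Z,  H_2 = 0.

Take the total order A < B < D < E < F < G on the vertex set. Then K (dimension 2) consists of the simplices:

  0-simplices (6): A, B, D, E, F, G
  1-simplices (7): AB, AD, BE, BF, BG, DE, EG
  2-simplices (1): BEG

Hence C_0 ≅ Z^6, C_1 ≅ Z^7, C_2 ≅ Z^1.

The boundary map ∂_1: C_1 → C_0 maps an edge to its endpoints' difference, ∂[p,q] = q − p.
As a 6×7 matrix over Z this has rank 5, with invariant factors (1,1,1,1,1).

Boundary ∂_2: C_2 → C_1 sends each 2-simplex [p,q,r] to [q,r] − [p,r] + [p,q]. For instance
  ∂BEG = EG − BG + BE.
As a 7×1 matrix over Z this has rank 1, with invariant factors (1).

Now H_k = ker ∂_k / im ∂_{k+1}, so:

  H_0: rank C_0 − rank ∂_1 = 6 − 5 = 1, and the invariant factors of ∂_1 are all 1, so H_0 = Z.
  H_1: rank ker ∂_1 − rank ∂_2 = (7 − 5) − 1 = 1, and the invariant factors of ∂_2 are all 1, so H_1 = Z.
  H_2: rank ker ∂_2 − rank ∂_3 = (1 − 1) − 0 = 0, and there is no ∂_3, so H_2 = 0.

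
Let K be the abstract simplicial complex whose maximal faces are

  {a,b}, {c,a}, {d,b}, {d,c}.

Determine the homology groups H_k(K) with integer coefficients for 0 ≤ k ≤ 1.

H_0 ≅ Z,  H_1 ≅ Z.

Fix the vertex order a < b < c < d and write every simplex with vertices in increasing order. Then dim K = 1 and the simplices of K are:

  0-simplices (4): a, b, c, d
  1-simplices (4): ab, ac, bd, cd

giving chain groups C_0 ≅ Z^4, C_1 ≅ Z^4.

The boundary map ∂_1: C_1 → C_0 maps an edge to its endpoints' difference, ∂[p,q] = q − p. For instance
  ∂ac = c − a.
The 4×4 boundary matrix has rank 3 and Smith normal form diag(1,1,1).

Now H_k = ker ∂_k / im ∂_{k+1}, so:

  H_0: rank C_0 − rank ∂_1 = 4 − 3 = 1, and the invariant factors of ∂_1 are all 1, so H_0 = Z.
  H_1: rank ker ∂_1 − rank ∂_2 = (4 − 3) − 0 = 1, and there is no ∂_2, so H_1 = Z.

(K is a triangulation of the circle S^1.)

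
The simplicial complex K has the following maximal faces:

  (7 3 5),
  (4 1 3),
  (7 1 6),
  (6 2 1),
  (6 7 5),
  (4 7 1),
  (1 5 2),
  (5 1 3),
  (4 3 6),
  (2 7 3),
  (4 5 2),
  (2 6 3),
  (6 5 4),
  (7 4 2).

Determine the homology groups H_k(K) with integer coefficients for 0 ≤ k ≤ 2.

H_0 = Z,  H_1 = Z^2,  H_2 = Z.

Take the total order 1 < 2 < 3 < 4 < 5 < 6 < 7 on the vertex set. Then K (dimension 2) consists of the simplices:

  0-simplices (7): [1], [2], [3], [4], [5], [6], [7]
  1-simplices (21): [1,2], [1,3], [1,4], [1,5], [1,6], [1,7], [2,3], [2,4], [2,5], [2,6], [2,7], [3,4], [3,5], [3,6], [3,7], [4,5], [4,6], [4,7], [5,6], [5,7], [6,7]
  2-simplices (14): [1,2,5], [1,2,6], [1,3,4], [1,3,5], [1,4,7], [1,6,7], [2,3,6], [2,3,7], [2,4,5], [2,4,7], [3,4,6], [3,5,7], [4,5,6], [5,6,7]

Hence C_0 ≅ Z^7, C_1 ≅ Z^21, C_2 ≅ Z^14.

The boundary map ∂_1: C_1 → C_0 is given by ∂[p,q] = [q] − [p]. For instance
  ∂[1,5] = [5] − [1].
As a 7×21 matrix over Z this has rank 6, with invariant factors (1,1,1,1,1,1).

∂_2: C_2 → C_1 sends each 2-simplex [p,q,r] to [q,r] − [p,r] + [p,q]. For instance
  ∂[1,6,7] = [6,7] − [1,7] + [1,6],
  ∂[2,4,5] = [4,5] − [2,5] + [2,4].
As a 21×14 matrix over Z this has rank 13, with invariant factors (1,1,1,1,1,1,1,1,1,1,1,1,1).

Reading off H_k = ker ∂_k / im ∂_{k+1}:

  H_0: rank C_0 − rank ∂_1 = 7 − 6 = 1, and the invariant factors of ∂_1 are all 1, so H_0 ≅ Z.
  H_1: rank ker ∂_1 − rank ∂_2 = (21 − 6) − 13 = 2, and the invariant factors of ∂_2 are all 1, so H_1 ≅ Z^2.
  H_2: rank ker ∂_2 − rank ∂_3 = (14 − 13) − 0 = 1, and there is no ∂_3, so H_2 ≅ Z.

As a check, the Euler characteristic is 7 − 21 + 14 = 0, which agrees with 1 − 2 + 1 = 0.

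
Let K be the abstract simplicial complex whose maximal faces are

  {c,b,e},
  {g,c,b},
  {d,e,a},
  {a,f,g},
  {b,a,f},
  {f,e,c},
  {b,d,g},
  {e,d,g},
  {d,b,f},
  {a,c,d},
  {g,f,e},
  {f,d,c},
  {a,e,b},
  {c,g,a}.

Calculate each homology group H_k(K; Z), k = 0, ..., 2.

H_0 = Z,  H_1 = Z^2,  H_2 = Z.

Fix the vertex order a < b < c < d < e < f < g and write every simplex with vertices in increasing order. Then dim K = 2 and the simplices of K are:

  0-simplices (7): a, b, c, d, e, f, g
  1-simplices (21): ab, ac, ad, ae, af, ag, bc, bd, be, bf, bg, cd, ce, cf, cg, de, df, dg, ef, eg, fg
  2-simplices (14): abe, abf, acd, acg, ade, afg, bce, bcg, bdf, bdg, cdf, cef, deg, efg

Hence C_0 ≅ Z^7, C_1 ≅ Z^21, C_2 ≅ Z^14.

Boundary ∂_1: C_1 → C_0 sends each edge [p,q] (with p < q) to q − p.
The resulting 7×21 matrix has rank 6, and its Smith normal form has invariant factors (1,1,1,1,1,1).

The boundary map ∂_2: C_2 → C_1 sends each 2-simplex [p,q,r] to [q,r] − [p,r] + [p,q]. For instance
  ∂bcg = cg − bg + bc,
  ∂bdg = dg − bg + bd.
The resulting 21×14 matrix has rank 13, and its Smith normal form has invariant factors (1,1,1,1,1,1,1,1,1,1,1,1,1).

Reading off H_k = ker ∂_k / im ∂_{k+1}:

  H_0: rank C_0 − rank ∂_1 = 7 − 6 = 1, and the invariant factors of ∂_1 are all 1, so H_0 = Z.
  H_1: rank ker ∂_1 − rank ∂_2 = (21 − 6) − 13 = 2, and the invariant factors of ∂_2 are all 1, so H_1 = Z^2.
  H_2: rank ker ∂_2 − rank ∂_3 = (14 − 13) − 0 = 1, and there is no ∂_3, so H_2 = Z.

(K is a triangulation of the torus T^2.)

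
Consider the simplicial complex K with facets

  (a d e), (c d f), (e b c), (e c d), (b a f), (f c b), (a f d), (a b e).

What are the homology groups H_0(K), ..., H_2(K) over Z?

Fix the vertex order a < b < c < d < e < f and write every simplex with vertices in increasing order. Then dim K = 2 and the simplices of K are:

  0-simplices (6): a, b, c, d, e, f
  1-simplices (12): ab, ad, ae, af, bc, be, bf, cd, ce, cf, de, df
  2-simplices (8): abe, abf, ade, adf, bce, bcf, cde, cdf

giving chain groups C_0 ≅ Z^6, C_1 ≅ Z^12, C_2 ≅ Z^8.

∂_1: C_1 → C_0 maps an edge to its endpoints' difference, ∂[p,q] = q − p.
The resulting 6×12 matrix has rank 5, and its Smith normal form has invariant factors (1,1,1,1,1).

Boundary ∂_2: C_2 → C_1 acts by ∂[p,q,r] = [q,r] − [p,r] + [p,q]. For instance
  ∂cdf = df − cf + cd,
  ∂abe = be − ae + ab.
This gives a 12×8 integer matrix of rank 7; reducing to Smith normal form yields diagonal entries (1,1,1,1,1,1,1).

From H_k ≅ ker(∂_k) / im(∂_{k+1}) we obtain:

  H_0: rank C_0 − rank ∂_1 = 6 − 5 = 1, and the invariant factors of ∂_1 are all 1, so H_0 = Z.
  H_1: rank ker ∂_1 − rank ∂_2 = (12 − 5) − 7 = 0, and the invariant factors of ∂_2 are all 1, so H_1 = 0.
  H_2: rank ker ∂_2 − rank ∂_3 = (8 − 7) − 0 = 1, and there is no ∂_3, so H_2 = Z.

H_0 ≅ Z,  H_1 = 0,  H_2 ≅ Z.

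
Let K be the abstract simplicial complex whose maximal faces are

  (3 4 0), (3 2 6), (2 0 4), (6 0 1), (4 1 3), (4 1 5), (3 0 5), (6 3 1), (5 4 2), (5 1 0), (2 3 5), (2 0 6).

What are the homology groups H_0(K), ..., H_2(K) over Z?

H_0 ≅ Z,  H_1 ≅ Z/2Z,  H_2 = 0.

We work with the vertex ordering 0 < 1 < 2 < 3 < 4 < 5 < 6. The simplices of K, each written with vertices in increasing order, are:

  0-simplices (7): [0], [1], [2], [3], [4], [5], [6]
  1-simplices (18): [0,1], [0,2], [0,3], [0,4], [0,5], [0,6], [1,3], [1,4], [1,5], [1,6], [2,3], [2,4], [2,5], [2,6], [3,4], [3,5], [3,6], [4,5]
  2-simplices (12): [0,1,5], [0,1,6], [0,2,4], [0,2,6], [0,3,4], [0,3,5], [1,3,4], [1,3,6], [1,4,5], [2,3,5], [2,3,6], [2,4,5]

so the chain groups are C_0 ≅ Z^7, C_1 ≅ Z^18, C_2 ≅ Z^12.

∂_1: C_1 → C_0 sends each edge [p,q] (with p < q) to q − p.
This gives a 7×18 integer matrix of rank 6; reducing to Smith normal form yields diagonal entries (1,1,1,1,1,1).

∂_2: C_2 → C_1 maps a triangle to the signed sum of its edges. For instance
  ∂[0,1,5] = [1,5] − [0,5] + [0,1],
  ∂[0,2,6] = [2,6] − [0,6] + [0,2].
As a 18×12 matrix over Z this has rank 12, with invariant factors (1,1,1,1,1,1,1,1,1,1,1,2).

Now H_k = ker ∂_k / im ∂_{k+1}, so:

  H_0: rank C_0 − rank ∂_1 = 7 − 6 = 1, and the invariant factors of ∂_1 are all 1, so H_0 = Z.
  H_1: rank ker ∂_1 − rank ∂_2 = (18 − 6) − 12 = 0, and ∂_2 has invariant factor 2 > 1, so H_1 = Z/2Z.
  H_2: rank ker ∂_2 − rank ∂_3 = (12 − 12) − 0 = 0, and there is no ∂_3, so H_2 = 0.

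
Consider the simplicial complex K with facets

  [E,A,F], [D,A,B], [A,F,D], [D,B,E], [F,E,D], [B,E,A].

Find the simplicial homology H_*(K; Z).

Take the total order A < B < D < E < F on the vertex set. Then K (dimension 2) consists of the simplices:

  0-simplices (5): A, B, D, E, F
  1-simplices (9): AB, AD, AE, AF, BD, BE, DE, DF, EF
  2-simplices (6): ABD, ABE, ADF, AEF, BDE, DEF

Hence C_0 ≅ Z^5, C_1 ≅ Z^9, C_2 ≅ Z^6.

Boundary ∂_1: C_1 → C_0 sends each edge [p,q] (with p < q) to q − p.
This gives a 5×9 integer matrix of rank 4; reducing to Smith normal form yields diagonal entries (1,1,1,1).

The boundary map ∂_2: C_2 → C_1 sends each 2-simplex [p,q,r] to [q,r] − [p,r] + [p,q]. For instance
  ∂AEF = EF − AF + AE,
  ∂BDE = DE − BE + BD.
The 9×6 boundary matrix has rank 5 and Smith normal form diag(1,1,1,1,1).

Reading off H_k = ker ∂_k / im ∂_{k+1}:

  H_0: rank C_0 − rank ∂_1 = 5 − 4 = 1, and the invariant factors of ∂_1 are all 1, so H_0 = Z.
  H_1: rank ker ∂_1 − rank ∂_2 = (9 − 4) − 5 = 0, and the invariant factors of ∂_2 are all 1, so H_1 = 0.
  H_2: rank ker ∂_2 − rank ∂_3 = (6 − 5) − 0 = 1, and there is no ∂_3, so H_2 = Z.

(K is a triangulation of the 2-sphere S^2.)

H_0 = Z,  H_1 = 0,  H_2 = Z.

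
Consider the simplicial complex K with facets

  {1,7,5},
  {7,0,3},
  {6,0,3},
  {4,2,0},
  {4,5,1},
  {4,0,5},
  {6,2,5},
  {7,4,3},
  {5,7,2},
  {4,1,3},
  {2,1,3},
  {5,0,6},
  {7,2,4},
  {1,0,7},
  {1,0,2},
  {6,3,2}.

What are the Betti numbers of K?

Take the total order 0 < 1 < 2 < 3 < 4 < 5 < 6 < 7 on the vertex set. Then K (dimension 2) consists of the simplices:

  0-simplices (8): [0], [1], [2], [3], [4], [5], [6], [7]
  1-simplices (24): (24 of them)
  2-simplices (16): [0,1,2], [0,1,7], [0,2,4], [0,3,6], [0,3,7], [0,4,5], [0,5,6], [1,2,3], [1,3,4], [1,4,5], [1,5,7], [2,3,6], [2,4,7], [2,5,6], [2,5,7], [3,4,7]

Hence C_0 ≅ Z^8, C_1 ≅ Z^24, C_2 ≅ Z^16.

∂_1: C_1 → C_0 is given by ∂[p,q] = [q] − [p]. For instance
  ∂[5,7] = [7] − [5].
This gives a 8×24 integer matrix of rank 7; reducing to Smith normal form yields diagonal entries (1,1,1,1,1,1,1).

∂_2: C_2 → C_1 acts by ∂[p,q,r] = [q,r] − [p,r] + [p,q]. For instance
  ∂[0,1,2] = [1,2] − [0,2] + [0,1],
  ∂[0,2,4] = [2,4] − [0,4] + [0,2].
The 24×16 boundary matrix has rank 15 and Smith normal form diag(1,1,1,1,1,1,1,1,1,1,1,1,1,1,1).

Computing H_k = (kernel of ∂_k) / (image of ∂_{k+1}):

  H_0: rank C_0 − rank ∂_1 = 8 − 7 = 1, and the invariant factors of ∂_1 are all 1, so H_0 ≅ Z.
  H_1: rank ker ∂_1 − rank ∂_2 = (24 − 7) − 15 = 2, and the invariant factors of ∂_2 are all 1, so H_1 ≅ Z^2.
  H_2: rank ker ∂_2 − rank ∂_3 = (16 − 15) − 0 = 1, and there is no ∂_3, so H_2 ≅ Z.

(K is a triangulation of the torus T^2.)

Hence the Betti numbers are b_0 = 1, b_1 = 2, b_2 = 1.

b_0 = 1, b_1 = 2, b_2 = 1.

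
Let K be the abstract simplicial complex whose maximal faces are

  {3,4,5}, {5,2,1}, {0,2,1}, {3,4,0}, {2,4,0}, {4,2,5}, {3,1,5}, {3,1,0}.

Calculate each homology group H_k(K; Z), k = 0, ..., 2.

H_0 = Z,  H_1 = 0,  H_2 = Z.

K has 6 vertices, 12 edges, 8 triangles.
rank ∂_0 = 0, rank ∂_1 = 5 ⇒ b_0 = 6 − 0 − 5 = 1; all invariant factors of ∂_1 are 1 so no torsion. So H_0 = Z.
rank ∂_1 = 5, rank ∂_2 = 7 ⇒ b_1 = 12 − 5 − 7 = 0; all invariant factors of ∂_2 are 1 so no torsion. So H_1 = 0.
rank ∂_2 = 7, rank ∂_3 = 0 ⇒ b_2 = 8 − 7 − 0 = 1. So H_2 = Z.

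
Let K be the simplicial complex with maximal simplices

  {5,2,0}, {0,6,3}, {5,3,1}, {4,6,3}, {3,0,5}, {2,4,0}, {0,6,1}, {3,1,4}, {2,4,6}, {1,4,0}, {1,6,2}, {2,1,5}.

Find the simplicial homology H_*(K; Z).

H_0 ≅ Z,  H_1 ≅ Z/2,  H_2 = 0.

K has 7 vertices, 18 edges, 12 triangles.
rank ∂_0 = 0, rank ∂_1 = 6 ⇒ b_0 = 7 − 0 − 6 = 1; all invariant factors of ∂_1 are 1 so no torsion. So H_0 = Z.
rank ∂_1 = 6, rank ∂_2 = 12 ⇒ b_1 = 18 − 6 − 12 = 0; ∂_2 has invariant factor(s) [2] giving torsion. So H_1 = Z/2.
rank ∂_2 = 12, rank ∂_3 = 0 ⇒ b_2 = 12 − 12 − 0 = 0. So H_2 = 0.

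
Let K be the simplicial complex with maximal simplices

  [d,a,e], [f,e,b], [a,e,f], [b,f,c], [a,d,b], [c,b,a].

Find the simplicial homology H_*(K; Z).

We work with the vertex ordering a < b < c < d < e < f. The simplices of K, each written with vertices in increasing order, are:

  0-simplices (6): a, b, c, d, e, f
  1-simplices (12): ab, ac, ad, ae, af, bc, bd, be, bf, cf, de, ef
  2-simplices (6): abc, abd, ade, aef, bcf, bef

Hence C_0 ≅ Z^6, C_1 ≅ Z^12, C_2 ≅ Z^6.

The boundary map ∂_1: C_1 → C_0 is given by ∂[p,q] = [q] − [p]. For instance
  ∂bc = c − b.
This gives a 6×12 integer matrix of rank 5; reducing to Smith normal form yields diagonal entries (1,1,1,1,1).

∂_2: C_2 → C_1 acts by ∂[p,q,r] = [q,r] − [p,r] + [p,q]. For instance
  ∂bcf = cf − bf + bc,
  ∂ade = de − ae + ad.
The 12×6 boundary matrix has rank 6 and Smith normal form diag(1,1,1,1,1,1).

Reading off H_k = ker ∂_k / im ∂_{k+1}:

  H_0: rank C_0 − rank ∂_1 = 6 − 5 = 1, and the invariant factors of ∂_1 are all 1, so H_0 = Z.
  H_1: rank ker ∂_1 − rank ∂_2 = (12 − 5) − 6 = 1, and the invariant factors of ∂_2 are all 1, so H_1 = Z.
  H_2: rank ker ∂_2 − rank ∂_3 = (6 − 6) − 0 = 0, and there is no ∂_3, so H_2 = 0.

H_0 ≅ Z,  H_1 ≅ Z,  H_2 = 0.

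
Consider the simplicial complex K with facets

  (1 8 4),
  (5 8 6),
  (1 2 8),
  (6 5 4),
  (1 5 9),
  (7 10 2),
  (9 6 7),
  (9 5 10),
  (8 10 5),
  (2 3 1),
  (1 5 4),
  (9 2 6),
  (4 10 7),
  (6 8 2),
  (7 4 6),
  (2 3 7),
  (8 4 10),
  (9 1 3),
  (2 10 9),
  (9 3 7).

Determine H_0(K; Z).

H_0 = Z.

K has 10 vertices, 30 edges, 20 triangles.
rank ∂_0 = 0, rank ∂_1 = 9 ⇒ b_0 = 10 − 0 − 9 = 1; all invariant factors of ∂_1 are 1 so no torsion. So H_0 ≅ Z.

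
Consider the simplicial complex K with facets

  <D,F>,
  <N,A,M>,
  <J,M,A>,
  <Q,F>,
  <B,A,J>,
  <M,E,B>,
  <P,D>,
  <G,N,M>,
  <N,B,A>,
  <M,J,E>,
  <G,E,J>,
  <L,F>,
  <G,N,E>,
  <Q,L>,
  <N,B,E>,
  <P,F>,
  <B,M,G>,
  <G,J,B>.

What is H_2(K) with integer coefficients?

H_2 ≅ 0.

Take the total order A < B < D < E < F < G < J < L < M < N < P < Q on the vertex set. Then K (dimension 2) consists of the simplices:

  0-simplices (12): A, B, D, E, F, G, J, L, M, N, P, Q
  1-simplices (24): AB, AJ, AM, AN, BE, BG, BJ, BM, BN, DF, DP, EG, EJ, EM, EN, FL, FP, FQ, GJ, GM, GN, JM, LQ, MN
  2-simplices (12): ABJ, ABN, AJM, AMN, BEM, BEN, BGJ, BGM, EGJ, EGN, EJM, GMN

so the chain groups are C_0 ≅ Z^12, C_1 ≅ Z^24, C_2 ≅ Z^12.

∂_1: C_1 → C_0 sends each edge [p,q] (with p < q) to q − p. For instance
  ∂GM = M − G.
The resulting 12×24 matrix has rank 10, and its Smith normal form has invariant factors (1,1,1,1,1,1,1,1,1,1).

∂_2: C_2 → C_1 acts by ∂[p,q,r] = [q,r] − [p,r] + [p,q]. For instance
  ∂EGJ = GJ − EJ + EG,
  ∂AMN = MN − AN + AM.
This gives a 24×12 integer matrix of rank 12; reducing to Smith normal form yields diagonal entries (1,1,1,1,1,1,1,1,1,1,1,2).

Computing H_k = (kernel of ∂_k) / (image of ∂_{k+1}):

  H_2: rank ker ∂_2 − rank ∂_3 = (12 − 12) − 0 = 0, and there is no ∂_3, so H_2 ≅ 0.

(K is a triangulation of the disjoint union of a wedge of 2 circles and the real projective plane RP^2.)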